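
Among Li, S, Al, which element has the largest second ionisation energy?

Li

IE_2 is the cost of taking one more electron from the +1 cation: Li⁺ is the bare [He] core; S⁺ still has 5 valence electrons; Al⁺ still has 2 valence electrons.
Pulling an electron out of a noble-gas core costs far more than removing a remaining valence electron, so Li sits at the high end of IE_2.
Valence configurations: S⁺ [Ne]3s²3p³, Al⁺ [Ne]3s².
Approximate IE_2 values (kJ/mol): Li 7298, S 2252, Al 1817.
Hence IE_2: Al < S < Li.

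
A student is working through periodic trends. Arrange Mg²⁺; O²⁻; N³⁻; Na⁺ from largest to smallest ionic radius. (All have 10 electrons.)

N³⁻ > O²⁻ > Na⁺ > Mg²⁺

All of these have 10 electrons, so size is governed by nuclear charge alone: the more protons, the stronger the pull on the same electron cloud, and the smaller the ion.
Nuclear charges: Mg²⁺ (Z=12), Na⁺ (Z=11), O²⁻ (Z=8), N³⁻ (Z=7).
Largest to smallest: N³⁻ > O²⁻ > Na⁺ > Mg²⁺.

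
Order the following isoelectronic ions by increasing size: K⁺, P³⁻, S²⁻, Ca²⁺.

Ca²⁺ < K⁺ < S²⁻ < P³⁻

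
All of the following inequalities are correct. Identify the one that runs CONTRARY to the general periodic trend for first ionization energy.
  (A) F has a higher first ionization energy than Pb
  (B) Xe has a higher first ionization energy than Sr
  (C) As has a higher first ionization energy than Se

(C)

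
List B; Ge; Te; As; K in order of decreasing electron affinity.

B is in period 2, group 13; K is in period 4, group 1; Ge is in period 4, group 14; As is in period 4, group 15; Te is in period 5, group 16.
Electron affinity generally becomes more exothermic across a period toward the halogens and less exothermic down a group.
Neither a single period nor a single group — weigh both effects.
K > B: this pair runs against the simple trend — see the exception note.
As > K: both are in period 4; the period trend gives As the larger value.
Ge > As: this pair runs against the simple trend — see the exception note.
Te > Ge: period and group pull opposite ways; the across-period shift dominates (190 vs 119 kJ/mol).
Note the exception: K has a higher electron affinity than B, contrary to the simple trend — B's ns²np¹ configuration gives only a small electron affinity — the sparsely filled np subshell binds an added electron weakly.
Note the exception: Ge has a higher electron affinity than As, contrary to the simple trend — adding an electron to As's half-filled 4p³ is unfavourable, so Ge (4p²) has the more exothermic EA.
Tabulated electron affinity (kJ/mol): B 27, K 48, Ge 119, As 78, Te 190.
So from highest to lowest: Te > Ge > As > K > B.

Te, Ge, As, K, B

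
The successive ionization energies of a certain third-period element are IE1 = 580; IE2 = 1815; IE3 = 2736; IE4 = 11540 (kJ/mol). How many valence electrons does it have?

Look for the largest jump between consecutive ionization energies: IE4/IE3 ≈ 4.2, far larger than any earlier ratio.
That jump marks the point where a core electron is being removed. So the atom has 3 valence electrons.

3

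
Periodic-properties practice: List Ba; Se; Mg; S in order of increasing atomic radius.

S < Se < Mg < Ba

Mg is in period 3, group 2; S is in period 3, group 16; Se is in period 4, group 16; Ba is in period 6, group 2.
Moving right in a period, electrons are added to the same shell under a stronger nuclear pull, so atoms get smaller; moving down, a new shell is opened and atoms get larger.
Here both period and group differ, so the two effects have to be weighed against each other.
Se > S: they share group 16; the group trend gives Se the larger value.
Mg > Se: period and group pull opposite ways; the across-period shift dominates (139 vs 116 pm).
Ba > Mg: they share group 2; the group trend gives Ba the larger value.
Tabulated atomic radius (pm): Mg 139, S 103, Se 116, Ba 196.
So from smallest to largest: S < Se < Mg < Ba.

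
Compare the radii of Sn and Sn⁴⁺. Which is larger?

Sn

Forming Sn⁴⁺ removes 4 electrons from Sn. Fewer electrons for the same nuclear charge means less shielding and a higher Z_eff on the remaining electrons.
A cation is smaller than its parent atom: Sn⁴⁺ < Sn.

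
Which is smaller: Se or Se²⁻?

Forming Se²⁻ adds 2 electrons to Se. More electron–electron repulsion in the same shell, with unchanged nuclear charge, lets the cloud expand.
An anion is larger than its parent atom: Se²⁻ > Se.

Se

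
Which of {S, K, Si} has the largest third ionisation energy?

K

Consider each +2 ion: S²⁺ still has 4 valence electrons; K²⁺ is already 1 electron into the core; Si²⁺ still has 2 valence electrons.
Breaking into a closed-shell core is much more expensive than removing a leftover valence electron — K has the largest IE_3 here.
Valence configurations: S²⁺ [Ne]3s²3p², Si²⁺ [Ne]3s².
Tabulated IE_3 (kJ/mol): S 3357, K 4420, Si 3232.
So the third ionization energies run Si < S < K.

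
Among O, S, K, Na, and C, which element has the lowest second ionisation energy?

S

IE_2 is the cost of taking one more electron from the +1 cation: O⁺ still has 5 valence electrons; S⁺ still has 5 valence electrons; K⁺ is the bare [Ar] core; Na⁺ is the bare [Ne] core; C⁺ still has 3 valence electrons.
Usually core removal costs more than valence removal, but here the competition is close: a tightly held n=2 valence electron can cost more to remove than an n=3 core electron, so the actual values have to decide it.
Valence configurations: O⁺ [He]2s²2p³, S⁺ [Ne]3s²3p³, C⁺ [He]2s²2p¹.
Tabulated IE_2 (kJ/mol): O 3388, S 2252, K 3052, Na 4562, C 2353.
Hence IE_2: S < C < K < O < Na.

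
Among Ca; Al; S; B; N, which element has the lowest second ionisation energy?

Ca

The second ionization energy removes an electron from the +1 ion. For each element: Ca⁺ still has 1 valence electron; Al⁺ still has 2 valence electrons; S⁺ still has 5 valence electrons; B⁺ still has 2 valence electrons; N⁺ still has 4 valence electrons.
All are still removing valence electrons, so compare the +1 ions as you would atoms: IE_2 generally rises across a period (higher Z_eff) and falls down a group (larger shell), subject to the usual subshell exceptions.
Valence configurations: Ca⁺ [Ar]4s¹, Al⁺ [Ne]3s², S⁺ [Ne]3s²3p³, B⁺ [He]2s², N⁺ [He]2s²2p².
Approximate IE_2 values (kJ/mol): Ca 1145, Al 1817, S 2252, B 2427, N 2856.
Putting it together, IE_2: Ca < Al < S < B < N.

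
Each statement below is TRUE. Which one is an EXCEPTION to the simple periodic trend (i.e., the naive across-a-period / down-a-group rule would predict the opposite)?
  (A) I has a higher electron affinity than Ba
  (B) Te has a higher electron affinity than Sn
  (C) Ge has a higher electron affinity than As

The general trend: electron affinity increases across a period and decreases down a group.
(A) I (period 5, group 17) vs Ba (period 6, group 2): the stated order agrees with the simple trend.
(B) Te (period 5, group 16) vs Sn (period 5, group 14): the stated order agrees with the simple trend.
(C) Ge (period 4, group 14) vs As (period 4, group 15): the stated order contradicts the simple trend.
The exception is (C): adding an electron to As's half-filled 4p³ is unfavourable, so Ge (4p²) has the more exothermic EA.

(C)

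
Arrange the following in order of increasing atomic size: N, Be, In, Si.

N < Be < Si < In

Be is in period 2, group 2; N is in period 2, group 15; Si is in period 3, group 14; In is in period 5, group 13.
Across a period the added protons contract the valence shell; down a group each new principal shell makes the atom larger.
These span different periods and groups, so the two trends combine.
Be > N: both are in period 2; the period trend gives Be the larger value.
Si > Be: the two effects oppose for this pair; the down-group effect wins (116 vs 102 pm).
In > Si: relative to Si, both the across-period and down-group shifts push In's atomic radius up.
Tabulated atomic radius (pm): Be 102, N 71, Si 116, In 142.
So from smallest to largest: N < Be < Si < In.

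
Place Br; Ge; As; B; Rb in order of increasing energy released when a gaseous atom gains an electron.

B < Rb < As < Ge < Br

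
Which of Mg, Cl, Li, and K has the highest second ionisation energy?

Consider each +1 ion: Mg⁺ still has 1 valence electron; Cl⁺ still has 6 valence electrons; Li⁺ is the bare [He] core; K⁺ is the bare [Ar] core.
Breaking into a closed-shell core is much more expensive than removing a leftover valence electron — K and Li have the largest IE_2 here.
Valence configurations: Mg⁺ [Ne]3s¹, Cl⁺ [Ne]3s²3p⁴.
The numbers (kJ/mol): Mg 1451, Cl 2298, Li 7298, K 3052.
Putting it together, IE_2: Mg < Cl < K < Li.

Li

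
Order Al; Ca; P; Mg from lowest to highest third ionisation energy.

Consider each +2 ion: Al²⁺ still has 1 valence electron; Ca²⁺ is the bare [Ar] core; P²⁺ still has 3 valence electrons; Mg²⁺ is the bare [Ne] core.
Pulling an electron out of a noble-gas core costs far more than removing a remaining valence electron, so Ca and Mg sit at the high end of IE_3.
Valence configurations: Al²⁺ [Ne]3s¹, P²⁺ [Ne]3s²3p¹.
The numbers (kJ/mol): Al 2745, Ca 4912, P 2914, Mg 7733.
So the third ionization energies run Al < P < Ca < Mg.

Al, P, Ca, Mg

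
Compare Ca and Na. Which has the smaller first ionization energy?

Na is in period 3, group 1; Ca is in period 4, group 2.
Removing the outermost electron gets harder across a period and easier down a group.
These sit on a diagonal, where the across-period and down-group effects partly cancel.
Ca > Na: the two effects oppose for this pair; the across-period effect wins (590 vs 496 kJ/mol).
Approximate values (kJ/mol): Na 496, Ca 590.
So Na has the smaller first ionization energy (Na < Ca).

Na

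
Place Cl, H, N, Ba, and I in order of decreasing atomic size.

Ba, I, Cl, N, H

H is in period 1, group 1; N is in period 2, group 15; Cl is in period 3, group 17; I is in period 5, group 17; Ba is in period 6, group 2.
Moving right in a period, electrons are added to the same shell under a stronger nuclear pull, so atoms get smaller; moving down, a new shell is opened and atoms get larger.
Here both period and group differ, so the two effects have to be weighed against each other.
N > H: the two effects oppose for this pair; the down-group effect wins (71 vs 32 pm).
Cl > N: the two effects oppose for this pair; the down-group effect wins (99 vs 71 pm).
I > Cl: they share group 17; the group trend gives I the larger value.
Ba > I: both effects reinforce here, so Ba is clearly the larger of the two.
Approximate values (pm): H 32, N 71, Cl 99, I 133, Ba 196.
So from largest to smallest: Ba > I > Cl > N > H.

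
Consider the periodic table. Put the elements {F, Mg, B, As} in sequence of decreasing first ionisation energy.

F, As, B, Mg

IE₁ increases left→right with effective nuclear charge and decreases top→bottom as the valence shell moves farther out.
Neither a single period nor a single group — weigh both effects.
B > Mg: relative to Mg, both the across-period and down-group shifts push B's first ionization energy up.
As > B: period and group pull opposite ways; the across-period shift dominates (947 vs 801 kJ/mol).
F > As: relative to As, both the across-period and down-group shifts push F's first ionization energy up.
Approximate values (kJ/mol): B 801, F 1681, Mg 738, As 947.
So from highest to lowest: F > As > B > Mg.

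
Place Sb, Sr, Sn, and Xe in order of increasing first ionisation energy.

Sr is in period 5, group 2; Sn is in period 5, group 14; Sb is in period 5, group 15; Xe is in period 5, group 18.
Removing the outermost electron gets harder across a period and easier down a group.
All lie in period 5, so first ionization energy increases left to right.
So from lowest to highest: Sr < Sn < Sb < Xe.

Sr, Sn, Sb, Xe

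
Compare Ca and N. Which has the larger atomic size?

Ca

N is in period 2, group 15; Ca is in period 4, group 2.
Moving right in a period, electrons are added to the same shell under a stronger nuclear pull, so atoms get smaller; moving down, a new shell is opened and atoms get larger.
Here both period and group differ, so the two effects have to be weighed against each other.
Ca > N: both effects reinforce here, so Ca is clearly the larger of the two.
For reference (pm): N 71, Ca 171.
So Ca has the larger atomic size (Ca > N).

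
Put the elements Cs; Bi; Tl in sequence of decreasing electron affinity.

Bi > Cs > Tl

Atoms with high Z_eff and room in the valence shell (especially the halogens) have the most exothermic electron affinities.
All lie in period 6; the across-period trend (electron affinity increases left to right) applies, with the exception below.
Note the exception: Cs has a higher electron affinity than Tl, contrary to the simple trend — Tl's ns²np¹ configuration gives only a small electron affinity — the sparsely filled np subshell binds an added electron weakly.
Tabulated electron affinity (kJ/mol): Cs 46, Tl 19, Bi 91.
So from highest to lowest: Bi > Cs > Tl.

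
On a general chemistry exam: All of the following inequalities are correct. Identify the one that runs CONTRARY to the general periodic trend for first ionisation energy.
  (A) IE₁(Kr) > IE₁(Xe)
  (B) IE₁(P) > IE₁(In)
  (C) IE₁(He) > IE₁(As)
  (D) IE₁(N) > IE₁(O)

The general trend: first ionisation energy increases across a period and decreases down a group.
(A) Kr (period 4, group 18) vs Xe (period 5, group 18): the stated order agrees with the simple trend.
(B) P (period 3, group 15) vs In (period 5, group 13): the stated order agrees with the simple trend.
(C) He (period 1, group 18) vs As (period 4, group 15): the stated order agrees with the simple trend.
(D) N (period 2, group 15) vs O (period 2, group 16): the stated order contradicts the simple trend.
The exception is (D): pairing an electron in O's 2p⁴ costs repulsion energy, so O ionizes more easily than half-filled N (2p³).

(D)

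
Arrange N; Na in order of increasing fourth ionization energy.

N < Na

IE_4 is the cost of taking one more electron from the +3 cation: N³⁺ still has 2 valence electrons; Na³⁺ is already 2 electrons into the core.
Breaking into a closed-shell core is much more expensive than removing a leftover valence electron — Na has the largest IE_4 here.
Tabulated IE_4 (kJ/mol): N 7475, Na 9543.
Hence IE_4: N < Na.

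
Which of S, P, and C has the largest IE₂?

The second ionization energy removes an electron from the +1 ion. For each element: S⁺ still has 5 valence electrons; P⁺ still has 4 valence electrons; C⁺ still has 3 valence electrons.
All are still removing valence electrons, so compare the +1 ions as you would atoms: IE_2 generally rises across a period (higher Z_eff) and falls down a group (larger shell), subject to the usual subshell exceptions.
Valence configurations: S⁺ [Ne]3s²3p³, P⁺ [Ne]3s²3p², C⁺ [He]2s²2p¹.
Tabulated IE_2 (kJ/mol): S 2252, P 1907, C 2353.
So the second ionization energies run P < S < C.

C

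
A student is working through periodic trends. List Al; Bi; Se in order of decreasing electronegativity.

Se, Bi, Al

Al is in period 3, group 13; Se is in period 4, group 16; Bi is in period 6, group 15.
Smaller atoms with higher effective nuclear charge are more electronegative.
Here both period and group differ, so the two effects have to be weighed against each other.
Bi > Al: period and group pull opposite ways; the across-period shift dominates (2.02 vs 1.61).
Se > Bi: relative to Bi, both the across-period and down-group shifts push Se's electronegativity up.
Approximate values (Pauling): Al 1.61, Se 2.55, Bi 2.02.
So from highest to lowest: Se > Bi > Al.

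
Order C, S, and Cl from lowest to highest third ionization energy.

S, Cl, C

IE_3 is the cost of taking one more electron from the +2 cation: C²⁺ still has 2 valence electrons; S²⁺ still has 4 valence electrons; Cl²⁺ still has 5 valence electrons.
All are still removing valence electrons, so compare the +2 ions as you would atoms: IE_3 generally rises across a period (higher Z_eff) and falls down a group (larger shell), subject to the usual subshell exceptions.
Valence configurations: C²⁺ [He]2s², S²⁺ [Ne]3s²3p², Cl²⁺ [Ne]3s²3p³.
The numbers (kJ/mol): C 4620, S 3357, Cl 3822.
Putting it together, IE_3: S < Cl < C.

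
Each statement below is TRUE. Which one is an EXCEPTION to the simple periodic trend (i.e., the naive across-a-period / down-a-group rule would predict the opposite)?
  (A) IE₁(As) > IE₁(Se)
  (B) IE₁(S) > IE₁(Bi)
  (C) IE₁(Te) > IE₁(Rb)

(A)

The general trend: first ionization energy increases across a period and decreases down a group.
(A) As (period 4, group 15) vs Se (period 4, group 16): the stated order contradicts the simple trend.
(B) S (period 3, group 16) vs Bi (period 6, group 15): the stated order agrees with the simple trend.
(C) Te (period 5, group 16) vs Rb (period 5, group 1): the stated order agrees with the simple trend.
The exception is (A): Se (4p⁴) ionizes more easily than half-filled As (4p³).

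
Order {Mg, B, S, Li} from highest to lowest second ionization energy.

Li, B, S, Mg

Consider each +1 ion: Mg⁺ still has 1 valence electron; B⁺ still has 2 valence electrons; S⁺ still has 5 valence electrons; Li⁺ is the bare [He] core.
Breaking into a closed-shell core is much more expensive than removing a leftover valence electron — Li has the largest IE_2 here.
Valence configurations: Mg⁺ [Ne]3s¹, B⁺ [He]2s², S⁺ [Ne]3s²3p³.
The numbers (kJ/mol): Mg 1451, B 2427, S 2252, Li 7298.
Overall IE_2 order: Mg < S < B < Li.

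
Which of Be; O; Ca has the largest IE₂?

O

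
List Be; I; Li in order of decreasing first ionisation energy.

Li is in period 2, group 1; Be is in period 2, group 2; I is in period 5, group 17.
Across a period the outer electron is held more tightly (higher IE₁); down a group it sits in a higher shell, more shielded, and comes off more easily.
These span different periods and groups, so the two trends combine.
Be > Li: both are in period 2; the period trend gives Be the larger value.
I > Be: period and group pull opposite ways; the across-period shift dominates (1008 vs 900 kJ/mol).
Tabulated first ionization energy (kJ/mol): Li 520, Be 900, I 1008.
So from highest to lowest: I > Be > Li.

I, Be, Li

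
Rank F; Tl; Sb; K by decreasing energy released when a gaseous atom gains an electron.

F is in period 2, group 17; K is in period 4, group 1; Sb is in period 5, group 15; Tl is in period 6, group 13.
EA tends to increase across a period and decrease down a group, though the pattern is less regular than for IE or radius.
Neither a single period nor a single group — weigh both effects.
K > Tl: period and group pull opposite ways; the down-group shift dominates (48 vs 19 kJ/mol).
Sb > K: the two effects oppose for this pair; the across-period effect wins (103 vs 48 kJ/mol).
F > Sb: relative to Sb, both the across-period and down-group shifts push F's electron affinity up.
For reference (kJ/mol): F 328, K 48, Sb 103, Tl 19.
So from highest to lowest: F > Sb > K > Tl.

F > Sb > K > Tl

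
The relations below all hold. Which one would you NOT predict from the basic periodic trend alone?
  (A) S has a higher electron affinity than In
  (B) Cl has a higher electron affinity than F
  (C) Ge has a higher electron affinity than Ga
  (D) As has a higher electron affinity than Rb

(B)

The general trend: electron affinity increases across a period and decreases down a group.
(A) S (period 3, group 16) vs In (period 5, group 13): the stated order agrees with the simple trend.
(B) Cl (period 3, group 17) vs F (period 2, group 17): the stated order contradicts the simple trend.
(C) Ge (period 4, group 14) vs Ga (period 4, group 13): the stated order agrees with the simple trend.
(D) As (period 4, group 15) vs Rb (period 5, group 1): the stated order agrees with the simple trend.
The exception is (B): F's small 2p subshell makes the incoming electron feel strong e⁻–e⁻ repulsion, so Cl actually releases more energy on gaining an electron.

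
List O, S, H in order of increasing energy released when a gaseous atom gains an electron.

H is in period 1, group 1; O is in period 2, group 16; S is in period 3, group 16.
Electron affinity generally becomes more exothermic across a period toward the halogens and less exothermic down a group.
These span different periods and groups, so the two trends combine.
O > H: period and group pull opposite ways; the across-period shift dominates (141 vs 73 kJ/mol).
S > O: this pair runs against the simple trend — see the exception note.
Note the exception: S has a higher electron affinity than O, contrary to the simple trend — the compact 2p subshell of O repels the added electron more than S's larger 3p does.
Tabulated electron affinity (kJ/mol): H 73, O 141, S 200.
So from lowest to highest: H < O < S.

H, O, S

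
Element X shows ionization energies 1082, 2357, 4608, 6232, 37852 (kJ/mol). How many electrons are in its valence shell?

4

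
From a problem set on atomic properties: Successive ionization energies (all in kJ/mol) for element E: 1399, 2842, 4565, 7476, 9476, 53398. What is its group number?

Group 15

Look for the largest jump between consecutive ionization energies: IE6/IE5 ≈ 5.6, far larger than any earlier ratio.
That jump marks the point where a core electron is being removed. So the atom has 5 valence electrons.
A main-group element with 5 valence electrons is in group 15.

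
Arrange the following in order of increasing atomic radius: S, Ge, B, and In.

B, S, Ge, In

Across a period the added protons contract the valence shell; down a group each new principal shell makes the atom larger.
Here both period and group differ, so the two effects have to be weighed against each other.
S > B: the two effects oppose for this pair; the down-group effect wins (103 vs 85 pm).
Ge > S: both effects reinforce here, so Ge is clearly the larger of the two.
In > Ge: both effects reinforce here, so In is clearly the larger of the two.
Approximate values (pm): B 85, S 103, Ge 121, In 142.
So from smallest to largest: B < S < Ge < In.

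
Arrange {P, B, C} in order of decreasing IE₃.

C > B > P

IE_3 is the cost of taking one more electron from the +2 cation: P²⁺ still has 3 valence electrons; B²⁺ still has 1 valence electron; C²⁺ still has 2 valence electrons.
All are still removing valence electrons, so compare the +2 ions as you would atoms: IE_3 generally rises across a period (higher Z_eff) and falls down a group (larger shell), subject to the usual subshell exceptions.
Valence configurations: P²⁺ [Ne]3s²3p¹, B²⁺ [He]2s¹, C²⁺ [He]2s².
Approximate IE_3 values (kJ/mol): P 2914, B 3660, C 4620.
Putting it together, IE_3: P < B < C.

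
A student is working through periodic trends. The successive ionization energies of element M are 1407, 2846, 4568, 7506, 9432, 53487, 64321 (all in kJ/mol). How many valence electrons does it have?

Look for the largest jump between consecutive ionization energies: IE6/IE5 ≈ 5.7, far larger than any earlier ratio.
That jump marks the point where a core electron is being removed. So the atom has 5 valence electrons.

5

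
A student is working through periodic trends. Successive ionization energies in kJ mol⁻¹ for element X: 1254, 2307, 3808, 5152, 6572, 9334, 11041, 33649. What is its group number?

Look for the largest jump between consecutive ionization energies: IE8/IE7 ≈ 3.0, far larger than any earlier ratio.
That jump marks the point where a core electron is being removed. So the atom has 7 valence electrons.
A main-group element with 7 valence electrons is in group 17.

Group 17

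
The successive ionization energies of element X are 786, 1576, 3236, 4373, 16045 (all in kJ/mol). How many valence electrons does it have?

4

Look for the largest jump between consecutive ionization energies: IE5/IE4 ≈ 3.7, far larger than any earlier ratio.
That jump marks the point where a core electron is being removed. So the atom has 4 valence electrons.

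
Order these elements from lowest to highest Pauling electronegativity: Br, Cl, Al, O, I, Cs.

Cs < Al < I < Br < Cl < O

O is in period 2, group 16; Al is in period 3, group 13; Cl is in period 3, group 17; Br is in period 4, group 17; I is in period 5, group 17; Cs is in period 6, group 1.
EN rises left→right (higher Z_eff, smaller atoms) and falls top→bottom (larger, more shielded atoms).
Here both period and group differ, so the two effects have to be weighed against each other.
Al > Cs: both effects reinforce here, so Al is clearly the higher of the two.
I > Al: the two effects oppose for this pair; the across-period effect wins (2.66 vs 1.61).
Br > I: Br sits above I in group 17, so the down-group effect alone puts Br higher.
Cl > Br: Cl sits above Br in group 17, so the down-group effect alone puts Cl higher.
O > Cl: period and group pull opposite ways; the down-group shift dominates (3.44 vs 3.16).
Approximate values (Pauling): O 3.44, Al 1.61, Cl 3.16, Br 2.96, I 2.66, Cs 0.79.
So from lowest to highest: Cs < Al < I < Br < Cl < O.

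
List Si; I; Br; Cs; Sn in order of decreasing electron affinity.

Br > I > Si > Sn > Cs

Si is in period 3, group 14; Br is in period 4, group 17; Sn is in period 5, group 14; I is in period 5, group 17; Cs is in period 6, group 1.
Atoms with high Z_eff and room in the valence shell (especially the halogens) have the most exothermic electron affinities.
These span different periods and groups, so the two trends combine.
Sn > Cs: both effects reinforce here, so Sn is clearly the higher of the two.
Si > Sn: Si sits above Sn in group 14, so the down-group effect alone puts Si higher.
I > Si: the two effects oppose for this pair; the across-period effect wins (295 vs 134 kJ/mol).
Br > I: they share group 17; the group trend gives Br the larger value.
For reference (kJ/mol): Si 134, Br 325, Sn 107, I 295, Cs 46.
So from highest to lowest: Br > I > Si > Sn > Cs.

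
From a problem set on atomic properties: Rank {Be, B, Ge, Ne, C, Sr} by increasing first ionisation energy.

First ionization energy rises across a period (greater Z_eff holds electrons more tightly) and falls down a group (valence electrons are farther from the nucleus).
These span different periods and groups, so the two trends combine.
Ge > Sr: both effects reinforce here, so Ge is clearly the higher of the two.
B > Ge: the two effects oppose for this pair; the down-group effect wins (801 vs 762 kJ/mol).
Be > B: this pair runs against the simple trend — see the exception note.
C > Be: C lies to the right of Be in period 2, so the across-period effect alone puts C higher.
Ne > C: both are in period 2; the period trend gives Ne the larger value.
Note the exception: Be has a higher first ionization energy than B, contrary to the simple trend — removing B's lone 2p electron is easier than breaking Be's filled 2s².
For reference (kJ/mol): Be 900, B 801, C 1086, Ne 2081, Ge 762, Sr 550.
So from lowest to highest: Sr < Ge < B < Be < C < Ne.

Sr, Ge, B, Be, C, Ne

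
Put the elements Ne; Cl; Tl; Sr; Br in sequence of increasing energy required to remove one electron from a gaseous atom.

Sr < Tl < Br < Cl < Ne

Across a period the outer electron is held more tightly (higher IE₁); down a group it sits in a higher shell, more shielded, and comes off more easily.
Neither a single period nor a single group — weigh both effects.
Tl > Sr: the two effects oppose for this pair; the across-period effect wins (589 vs 550 kJ/mol).
Br > Tl: both effects reinforce here, so Br is clearly the higher of the two.
Cl > Br: Cl sits above Br in group 17, so the down-group effect alone puts Cl higher.
Ne > Cl: relative to Cl, both the across-period and down-group shifts push Ne's first ionization energy up.
For reference (kJ/mol): Ne 2081, Cl 1251, Br 1140, Sr 550, Tl 589.
So from lowest to highest: Sr < Tl < Br < Cl < Ne.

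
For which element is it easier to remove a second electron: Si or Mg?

Mg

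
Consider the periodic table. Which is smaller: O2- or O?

Forming O2- adds 2 electrons to O. More electron–electron repulsion in the same shell, with unchanged nuclear charge, lets the cloud expand.
An anion is larger than its parent atom: O2- > O.

O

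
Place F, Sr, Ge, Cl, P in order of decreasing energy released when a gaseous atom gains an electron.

Cl > F > Ge > P > Sr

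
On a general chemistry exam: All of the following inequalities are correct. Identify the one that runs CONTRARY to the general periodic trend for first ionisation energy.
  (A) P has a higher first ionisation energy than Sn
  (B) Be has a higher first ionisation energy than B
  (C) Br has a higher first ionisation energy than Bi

(B)

The general trend: first ionisation energy increases across a period and decreases down a group.
(A) P (period 3, group 15) vs Sn (period 5, group 14): the stated order agrees with the simple trend.
(B) Be (period 2, group 2) vs B (period 2, group 13): the stated order contradicts the simple trend.
(C) Br (period 4, group 17) vs Bi (period 6, group 15): the stated order agrees with the simple trend.
The exception is (B): removing B's lone 2p electron is easier than breaking Be's filled 2s².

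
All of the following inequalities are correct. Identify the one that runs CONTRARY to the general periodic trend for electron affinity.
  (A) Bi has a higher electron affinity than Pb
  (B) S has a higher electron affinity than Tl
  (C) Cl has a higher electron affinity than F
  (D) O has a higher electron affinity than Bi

(C)

The general trend: electron affinity increases across a period and decreases down a group.
(A) Bi (period 6, group 15) vs Pb (period 6, group 14): the stated order agrees with the simple trend.
(B) S (period 3, group 16) vs Tl (period 6, group 13): the stated order agrees with the simple trend.
(C) Cl (period 3, group 17) vs F (period 2, group 17): the stated order contradicts the simple trend.
(D) O (period 2, group 16) vs Bi (period 6, group 15): the stated order agrees with the simple trend.
The exception is (C): F's small 2p subshell makes the incoming electron feel strong e⁻–e⁻ repulsion, so Cl actually releases more energy on gaining an electron.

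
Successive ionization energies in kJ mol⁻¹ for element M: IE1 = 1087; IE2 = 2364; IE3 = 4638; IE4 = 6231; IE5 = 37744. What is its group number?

Look for the largest jump between consecutive ionization energies: IE5/IE4 ≈ 6.1, far larger than any earlier ratio.
That jump marks the point where a core electron is being removed. So the atom has 4 valence electrons.
A main-group element with 4 valence electrons is in group 14.

Group 14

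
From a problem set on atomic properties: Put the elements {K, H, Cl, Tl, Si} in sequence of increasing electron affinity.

Tl < K < H < Si < Cl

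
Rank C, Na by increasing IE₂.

C < Na

The second ionization energy removes an electron from the +1 ion. For each element: C⁺ still has 3 valence electrons; Na⁺ is the bare [Ne] core.
Core electrons are held far more tightly than valence electrons, so Na tops the IE_2 order.
Tabulated IE_2 (kJ/mol): C 2353, Na 4562.
So the second ionization energies run C < Na.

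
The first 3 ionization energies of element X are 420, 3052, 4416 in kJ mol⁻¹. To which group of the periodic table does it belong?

Group 1

Look for the largest jump between consecutive ionization energies: IE2/IE1 ≈ 7.3, far larger than any earlier ratio.
That jump marks the point where a core electron is being removed. So the atom has 1 valence electron.
A main-group element with 1 valence electron is in group 1.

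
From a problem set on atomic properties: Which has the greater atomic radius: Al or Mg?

Mg is in period 3, group 2; Al is in period 3, group 13.
Atomic radius shrinks across a period as nuclear charge pulls the same shell inward, and grows down a group as new shells are added.
All lie in period 3, so atomic radius increases right to left.
So Mg has the greater atomic radius (Mg > Al).

Mg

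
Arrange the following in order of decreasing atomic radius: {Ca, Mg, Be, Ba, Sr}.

Ba, Sr, Ca, Mg, Be

Be is in period 2, group 2; Mg is in period 3, group 2; Ca is in period 4, group 2; Sr is in period 5, group 2; Ba is in period 6, group 2.
Moving right in a period, electrons are added to the same shell under a stronger nuclear pull, so atoms get smaller; moving down, a new shell is opened and atoms get larger.
All are in group 2, so atomic radius increases down the group.
So from largest to smallest: Ba > Sr > Ca > Mg > Be.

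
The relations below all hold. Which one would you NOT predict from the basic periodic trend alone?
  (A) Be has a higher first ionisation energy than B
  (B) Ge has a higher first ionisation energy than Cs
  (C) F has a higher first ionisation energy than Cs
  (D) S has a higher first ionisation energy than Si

(A)

The general trend: first ionisation energy increases across a period and decreases down a group.
(A) Be (period 2, group 2) vs B (period 2, group 13): the stated order contradicts the simple trend.
(B) Ge (period 4, group 14) vs Cs (period 6, group 1): the stated order agrees with the simple trend.
(C) F (period 2, group 17) vs Cs (period 6, group 1): the stated order agrees with the simple trend.
(D) S (period 3, group 16) vs Si (period 3, group 14): the stated order agrees with the simple trend.
The exception is (A): removing B's lone 2p electron is easier than breaking Be's filled 2s².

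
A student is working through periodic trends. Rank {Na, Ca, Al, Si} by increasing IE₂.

Ca, Si, Al, Na

The second ionization energy removes an electron from the +1 ion. For each element: Na⁺ is the bare [Ne] core; Ca⁺ still has 1 valence electron; Al⁺ still has 2 valence electrons; Si⁺ still has 3 valence electrons.
Breaking into a closed-shell core is much more expensive than removing a leftover valence electron — Na has the largest IE_2 here.
Valence configurations: Ca⁺ [Ar]4s¹, Al⁺ [Ne]3s², Si⁺ [Ne]3s²3p¹.
Si⁺ loses a lone 3p electron whereas Al⁺ must break into a filled 3s² pair, so IE_2(Al) > IE_2(Si) even though Si has the higher nuclear charge.
Tabulated IE_2 (kJ/mol): Na 4562, Ca 1145, Al 1817, Si 1577.
Putting it together, IE_2: Ca < Si < Al < Na.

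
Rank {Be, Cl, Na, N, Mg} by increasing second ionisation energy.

Mg < Be < Cl < N < Na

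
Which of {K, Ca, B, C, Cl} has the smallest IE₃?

B

After 2 electrons have been removed, what remains? K²⁺ is already 1 electron into the core; Ca²⁺ is the bare [Ar] core; B²⁺ still has 1 valence electron; C²⁺ still has 2 valence electrons; Cl²⁺ still has 5 valence electrons.
Usually core removal costs more than valence removal, but here the competition is close: a tightly held n=2 valence electron can cost more to remove than an n=3 core electron, so the actual values have to decide it.
Valence configurations: B²⁺ [He]2s¹, C²⁺ [He]2s², Cl²⁺ [Ne]3s²3p³.
Approximate IE_3 values (kJ/mol): K 4420, Ca 4912, B 3660, C 4620, Cl 3822.
Overall IE_3 order: B < Cl < K < C < Ca.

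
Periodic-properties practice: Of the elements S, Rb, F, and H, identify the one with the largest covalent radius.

Rb

H is in period 1, group 1; F is in period 2, group 17; S is in period 3, group 16; Rb is in period 5, group 1.
Atomic radius shrinks across a period as nuclear charge pulls the same shell inward, and grows down a group as new shells are added.
Neither a single period nor a single group — weigh both effects.
F > H: period and group pull opposite ways; the down-group shift dominates (64 vs 32 pm).
S > F: both effects reinforce here, so S is clearly the larger of the two.
Rb > S: relative to S, both the across-period and down-group shifts push Rb's atomic radius up.
For reference (pm): H 32, F 64, S 103, Rb 210.
The largest covalent radius among these belongs to Rb.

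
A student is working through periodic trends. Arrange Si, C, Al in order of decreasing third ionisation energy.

IE_3 is the cost of taking one more electron from the +2 cation: Si²⁺ still has 2 valence electrons; C²⁺ still has 2 valence electrons; Al²⁺ still has 1 valence electron.
All are still removing valence electrons, so compare the +2 ions as you would atoms: IE_3 generally rises across a period (higher Z_eff) and falls down a group (larger shell), subject to the usual subshell exceptions.
Valence configurations: Si²⁺ [Ne]3s², C²⁺ [He]2s², Al²⁺ [Ne]3s¹.
The numbers (kJ/mol): Si 3232, C 4620, Al 2745.
Putting it together, IE_3: Al < Si < C.

C, Si, Al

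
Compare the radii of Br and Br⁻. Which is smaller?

Forming Br⁻ adds 1 electron to Br. More electron–electron repulsion in the same shell, with unchanged nuclear charge, lets the cloud expand.
An anion is larger than its parent atom: Br⁻ > Br.

Br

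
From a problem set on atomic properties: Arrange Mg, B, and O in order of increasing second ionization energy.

Mg, B, O

After 1 electron has been removed, what remains? Mg⁺ still has 1 valence electron; B⁺ still has 2 valence electrons; O⁺ still has 5 valence electrons.
All are still removing valence electrons, so compare the +1 ions as you would atoms: IE_2 generally rises across a period (higher Z_eff) and falls down a group (larger shell), subject to the usual subshell exceptions.
Valence configurations: Mg⁺ [Ne]3s¹, B⁺ [He]2s², O⁺ [He]2s²2p³.
The numbers (kJ/mol): Mg 1451, B 2427, O 3388.
Putting it together, IE_2: Mg < B < O.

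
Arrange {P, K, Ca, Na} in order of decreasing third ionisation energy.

The third ionization energy removes an electron from the +2 ion. For each element: P²⁺ still has 3 valence electrons; K²⁺ is already 1 electron into the core; Ca²⁺ is the bare [Ar] core; Na²⁺ is already 1 electron into the core.
Breaking into a closed-shell core is much more expensive than removing a leftover valence electron — K, Ca and Na have the largest IE_3 here.
Tabulated IE_3 (kJ/mol): P 2914, K 4420, Ca 4912, Na 6910.
Overall IE_3 order: P < K < Ca < Na.

Na, Ca, K, P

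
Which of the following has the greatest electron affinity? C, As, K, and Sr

C

Atoms with high Z_eff and room in the valence shell (especially the halogens) have the most exothermic electron affinities.
Neither a single period nor a single group — weigh both effects.
K > Sr: period and group pull opposite ways; the down-group shift dominates (48 vs 5 kJ/mol).
As > K: both are in period 4; the period trend gives As the larger value.
C > As: the two effects oppose for this pair; the down-group effect wins (122 vs 78 kJ/mol).
Tabulated electron affinity (kJ/mol): C 122, K 48, As 78, Sr 5.
The greatest electron affinity among these belongs to C.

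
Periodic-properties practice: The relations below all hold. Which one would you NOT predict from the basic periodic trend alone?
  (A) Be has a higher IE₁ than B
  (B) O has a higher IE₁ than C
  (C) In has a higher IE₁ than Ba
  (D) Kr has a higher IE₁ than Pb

(A)

The general trend: IE₁ increases across a period and decreases down a group.
(A) Be (period 2, group 2) vs B (period 2, group 13): the stated order contradicts the simple trend.
(B) O (period 2, group 16) vs C (period 2, group 14): the stated order agrees with the simple trend.
(C) In (period 5, group 13) vs Ba (period 6, group 2): the stated order agrees with the simple trend.
(D) Kr (period 4, group 18) vs Pb (period 6, group 14): the stated order agrees with the simple trend.
The exception is (A): removing B's lone 2p electron is easier than breaking Be's filled 2s².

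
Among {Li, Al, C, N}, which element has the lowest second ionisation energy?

IE_2 is the cost of taking one more electron from the +1 cation: Li⁺ is the bare [He] core; Al⁺ still has 2 valence electrons; C⁺ still has 3 valence electrons; N⁺ still has 4 valence electrons.
Breaking into a closed-shell core is much more expensive than removing a leftover valence electron — Li has the largest IE_2 here.
Valence configurations: Al⁺ [Ne]3s², C⁺ [He]2s²2p¹, N⁺ [He]2s²2p².
The numbers (kJ/mol): Li 7298, Al 1817, C 2353, N 2856.
Overall IE_2 order: Al < C < N < Li.

Al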